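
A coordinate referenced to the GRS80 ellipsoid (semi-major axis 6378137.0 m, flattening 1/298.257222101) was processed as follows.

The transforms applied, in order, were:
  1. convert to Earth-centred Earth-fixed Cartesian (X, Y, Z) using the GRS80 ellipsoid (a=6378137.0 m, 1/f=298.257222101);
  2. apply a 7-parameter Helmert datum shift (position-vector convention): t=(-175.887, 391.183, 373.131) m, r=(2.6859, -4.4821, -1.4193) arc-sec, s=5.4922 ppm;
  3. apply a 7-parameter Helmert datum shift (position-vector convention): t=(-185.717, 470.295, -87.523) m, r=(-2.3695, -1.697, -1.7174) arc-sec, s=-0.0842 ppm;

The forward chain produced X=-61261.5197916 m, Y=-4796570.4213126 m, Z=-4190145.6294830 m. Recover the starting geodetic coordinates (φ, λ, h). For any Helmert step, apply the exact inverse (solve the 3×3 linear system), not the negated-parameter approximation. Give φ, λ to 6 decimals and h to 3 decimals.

start: X=-61261.5198, Y=-4796570.4213, Z=-4190145.6295 m
→ Helmert⁻¹: X=-61070.3405, Y=-4796993.4941, Z=-4190113.0631
→ Helmert⁻¹: X=-60952.1650, Y=-4797413.3142, Z=-4190399.3847
→ geod (Bowring, a=6378137.000): φ=-41.32468800°, λ=-90.72791600°, h=1256.0020 m

φ=-41.324688°, λ=-90.727916°, h=1256.002 m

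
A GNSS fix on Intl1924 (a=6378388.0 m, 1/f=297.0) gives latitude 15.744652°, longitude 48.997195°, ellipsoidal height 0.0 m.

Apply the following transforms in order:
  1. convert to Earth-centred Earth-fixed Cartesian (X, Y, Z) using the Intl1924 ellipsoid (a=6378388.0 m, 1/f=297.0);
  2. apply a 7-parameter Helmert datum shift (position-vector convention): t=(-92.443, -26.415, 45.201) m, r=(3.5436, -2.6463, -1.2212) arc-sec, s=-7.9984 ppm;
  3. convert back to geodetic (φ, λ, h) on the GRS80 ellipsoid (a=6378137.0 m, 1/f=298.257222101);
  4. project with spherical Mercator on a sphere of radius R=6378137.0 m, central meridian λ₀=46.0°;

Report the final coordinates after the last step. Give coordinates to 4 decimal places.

start: φ=15.744652°, λ=48.997195°, h=0.000 m
→ ECEF (a=6378388.000, f=1/297.0): X=4028819.3345, Y=4634168.2569, Z=1719569.6782
→ Helmert 7p (PV): X=4028700.0427, Y=4634051.3816, Z=1719732.4269
→ geod (Bowring, a=6378137.000): φ=15.74604571°, λ=48.99731952°, h=128.2330 m
→ merc (R=6378137.0, λ₀=46.0°): E=333660.0833, N=1775332.0131

E=333660.0833 m, N=1775332.0131 m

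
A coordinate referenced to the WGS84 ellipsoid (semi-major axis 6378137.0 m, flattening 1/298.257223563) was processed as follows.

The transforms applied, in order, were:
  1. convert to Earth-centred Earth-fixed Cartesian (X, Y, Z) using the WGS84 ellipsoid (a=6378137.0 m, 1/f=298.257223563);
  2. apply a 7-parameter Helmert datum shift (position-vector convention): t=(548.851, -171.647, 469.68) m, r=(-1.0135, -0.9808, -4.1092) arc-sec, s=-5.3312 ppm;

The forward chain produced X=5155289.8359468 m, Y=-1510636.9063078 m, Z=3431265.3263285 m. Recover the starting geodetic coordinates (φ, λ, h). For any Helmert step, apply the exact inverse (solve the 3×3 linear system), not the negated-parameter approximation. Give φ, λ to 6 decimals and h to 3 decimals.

start: X=5155289.8359, Y=-1510636.9063, Z=3431265.3263 m
→ Helmert⁻¹: X=5154814.8695, Y=-1510387.4754, Z=3430782.0038
→ geod (Bowring, a=6378137.000): φ=32.74102100°, λ=-16.33085800°, h=1749.8010 m

φ=32.741021°, λ=-16.330858°, h=1749.801 m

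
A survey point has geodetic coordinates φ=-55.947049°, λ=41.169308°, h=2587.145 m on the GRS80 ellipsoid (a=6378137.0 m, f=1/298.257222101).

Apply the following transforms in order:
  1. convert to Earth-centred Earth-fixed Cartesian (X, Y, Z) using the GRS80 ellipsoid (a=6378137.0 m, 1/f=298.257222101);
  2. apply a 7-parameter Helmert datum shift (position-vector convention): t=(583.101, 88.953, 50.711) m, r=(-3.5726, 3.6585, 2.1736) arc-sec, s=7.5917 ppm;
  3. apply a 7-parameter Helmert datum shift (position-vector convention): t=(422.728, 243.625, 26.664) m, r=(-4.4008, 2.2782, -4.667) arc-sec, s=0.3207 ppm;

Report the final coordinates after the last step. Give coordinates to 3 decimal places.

start: φ=-55.947049°, λ=41.169308°, h=2587.145 m
→ ECEF (a=6378137.000, f=1/298.257222101): X=2695794.4435, Y=2357440.0418, Z=-5263286.6829
→ Helmert 7p (PV): X=2696279.8123, Y=2357484.1368, Z=-5263364.5768
→ Helmert 7p (PV): X=2696698.6121, Y=2357555.2136, Z=-5263419.6798

X=2696698.612 m, Y=2357555.214 m, Z=-5263419.680 m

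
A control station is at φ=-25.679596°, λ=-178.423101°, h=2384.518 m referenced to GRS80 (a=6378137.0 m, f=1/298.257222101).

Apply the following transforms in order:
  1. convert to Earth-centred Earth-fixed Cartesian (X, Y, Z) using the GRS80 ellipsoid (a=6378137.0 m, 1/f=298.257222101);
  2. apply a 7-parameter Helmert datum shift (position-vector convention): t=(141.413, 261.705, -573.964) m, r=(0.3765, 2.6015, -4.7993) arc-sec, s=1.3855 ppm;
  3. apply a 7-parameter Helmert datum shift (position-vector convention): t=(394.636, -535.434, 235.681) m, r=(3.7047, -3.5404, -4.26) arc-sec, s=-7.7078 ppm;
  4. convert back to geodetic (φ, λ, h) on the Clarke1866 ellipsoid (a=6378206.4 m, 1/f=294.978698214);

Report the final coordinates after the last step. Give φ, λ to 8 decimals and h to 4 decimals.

start: φ=-25.679596°, λ=-178.423101°, h=2384.518 m
→ ECEF (a=6378137.000, f=1/298.257222101): X=-5751763.6380, Y=-158340.4774, Z=-2748148.1957
→ Helmert 7p (PV): X=-5751668.5391, Y=-157940.1452, Z=-2748653.7125
→ Helmert 7p (PV): X=-5751185.6539, Y=-158306.2053, Z=-2748498.4050
→ geod (Bowring, a=6378206.400): φ=-25.68638069°, λ=-178.42328378°, h=1989.9251 m

φ=-25.68638069°, λ=-178.42328378°, h=1989.9251 m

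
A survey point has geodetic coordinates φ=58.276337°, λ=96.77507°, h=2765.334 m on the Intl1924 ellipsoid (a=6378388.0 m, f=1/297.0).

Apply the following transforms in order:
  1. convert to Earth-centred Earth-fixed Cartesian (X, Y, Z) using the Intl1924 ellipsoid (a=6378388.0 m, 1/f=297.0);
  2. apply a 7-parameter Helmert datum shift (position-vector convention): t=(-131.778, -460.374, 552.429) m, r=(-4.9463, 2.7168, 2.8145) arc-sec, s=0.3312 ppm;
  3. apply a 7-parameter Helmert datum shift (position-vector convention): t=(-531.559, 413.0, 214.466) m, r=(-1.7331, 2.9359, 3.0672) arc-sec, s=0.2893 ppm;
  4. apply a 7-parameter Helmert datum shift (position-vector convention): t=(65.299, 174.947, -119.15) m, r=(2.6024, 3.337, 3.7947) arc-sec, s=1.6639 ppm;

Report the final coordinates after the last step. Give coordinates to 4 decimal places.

X=-397323.7198 m, Y=3340279.0970 m, Z=5405062.6442 m

start: φ=58.276337°, λ=96.775070°, h=2765.334 m
→ ECEF (a=6378388.000, f=1/297.0): X=-396803.6483, Y=3340055.7027, Z=5404451.2613
→ Helmert 7p (PV): X=-396909.9487, Y=3339720.6211, Z=5404930.6110
→ Helmert 7p (PV): X=-397414.3530, Y=3340174.0991, Z=5405124.2288
→ Helmert 7p (PV): X=-397323.7198, Y=3340279.0970, Z=5405062.6442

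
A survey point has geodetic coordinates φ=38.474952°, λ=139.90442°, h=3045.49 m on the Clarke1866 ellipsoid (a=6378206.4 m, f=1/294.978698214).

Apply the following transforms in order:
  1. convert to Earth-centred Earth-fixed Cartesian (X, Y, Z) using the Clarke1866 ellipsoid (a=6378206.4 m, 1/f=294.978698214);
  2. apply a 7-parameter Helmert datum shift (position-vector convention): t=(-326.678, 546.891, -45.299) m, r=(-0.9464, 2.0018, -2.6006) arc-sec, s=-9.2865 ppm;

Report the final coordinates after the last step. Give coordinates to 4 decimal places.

X=-3826835.0879 m, Y=3222394.5224 m, Z=3948492.8928 m

start: φ=38.474952°, λ=139.904420°, h=3045.490 m
→ ECEF (a=6378206.400, f=1/294.978698214): X=-3826622.8866, Y=3221811.1880, Z=3948552.5055
→ Helmert 7p (PV): X=-3826835.0879, Y=3222394.5224, Z=3948492.8928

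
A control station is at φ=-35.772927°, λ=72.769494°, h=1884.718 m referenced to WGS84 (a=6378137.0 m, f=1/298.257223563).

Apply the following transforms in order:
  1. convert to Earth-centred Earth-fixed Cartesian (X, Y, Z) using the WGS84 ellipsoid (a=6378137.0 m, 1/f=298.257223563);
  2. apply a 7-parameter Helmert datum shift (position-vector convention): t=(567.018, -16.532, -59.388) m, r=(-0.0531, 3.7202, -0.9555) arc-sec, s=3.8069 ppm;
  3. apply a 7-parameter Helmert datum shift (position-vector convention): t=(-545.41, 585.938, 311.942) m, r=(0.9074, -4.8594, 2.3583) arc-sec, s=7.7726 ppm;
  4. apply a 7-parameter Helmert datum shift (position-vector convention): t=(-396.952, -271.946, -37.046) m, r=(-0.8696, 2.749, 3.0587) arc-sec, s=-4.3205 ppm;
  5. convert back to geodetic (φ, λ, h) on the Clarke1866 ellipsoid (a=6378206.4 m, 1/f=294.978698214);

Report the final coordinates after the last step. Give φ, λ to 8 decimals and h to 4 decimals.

φ=-35.77260720°, λ=72.77597559°, h=1957.0957 m

start: φ=-35.772927°, λ=72.769494°, h=1884.718 m
→ ECEF (a=6378137.000, f=1/298.257223563): X=1535082.5172, Y=4949719.5006, Z=-3708880.7025
→ Helmert 7p (PV): X=1535611.4145, Y=4949713.7457, Z=-3708983.1710
→ Helmert 7p (PV): X=1535108.7286, Y=4950372.0299, Z=-3708642.1047
→ Helmert 7p (PV): X=1534582.3086, Y=4950085.8245, Z=-3708704.4570
→ geod (Bowring, a=6378206.400): φ=-35.77260720°, λ=72.77597559°, h=1957.0957 m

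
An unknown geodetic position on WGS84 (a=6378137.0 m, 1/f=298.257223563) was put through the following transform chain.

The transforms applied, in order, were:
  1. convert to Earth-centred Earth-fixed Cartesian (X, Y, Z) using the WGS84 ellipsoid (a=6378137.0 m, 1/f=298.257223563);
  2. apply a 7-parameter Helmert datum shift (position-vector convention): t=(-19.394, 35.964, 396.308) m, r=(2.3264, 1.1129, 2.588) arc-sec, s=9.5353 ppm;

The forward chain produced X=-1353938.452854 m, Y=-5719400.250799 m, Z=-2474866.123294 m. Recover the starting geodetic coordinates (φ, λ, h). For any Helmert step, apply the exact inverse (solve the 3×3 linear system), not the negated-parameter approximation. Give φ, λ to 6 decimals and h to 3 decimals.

start: X=-1353938.4529, Y=-5719400.2508, Z=-2474866.1233 m
→ Helmert⁻¹: X=-1353964.5552, Y=-5719392.6075, Z=-2475181.6271
→ geod (Bowring, a=6378137.000): φ=-22.97536300°, λ=-103.31857000°, h=2495.3620 m

φ=-22.975363°, λ=-103.318570°, h=2495.362 m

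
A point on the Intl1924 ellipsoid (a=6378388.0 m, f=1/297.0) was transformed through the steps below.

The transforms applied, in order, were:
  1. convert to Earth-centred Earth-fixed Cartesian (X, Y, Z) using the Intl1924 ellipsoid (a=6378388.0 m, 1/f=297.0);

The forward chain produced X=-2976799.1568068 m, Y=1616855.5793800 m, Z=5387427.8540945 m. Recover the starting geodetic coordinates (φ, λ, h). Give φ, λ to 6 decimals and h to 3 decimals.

φ=58.012619°, λ=151.491297°, h=980.749 m

start: X=-2976799.1568, Y=1616855.5794, Z=5387427.8541 m
→ geod (Bowring, a=6378388.000): φ=58.01261900°, λ=151.49129700°, h=980.7490 m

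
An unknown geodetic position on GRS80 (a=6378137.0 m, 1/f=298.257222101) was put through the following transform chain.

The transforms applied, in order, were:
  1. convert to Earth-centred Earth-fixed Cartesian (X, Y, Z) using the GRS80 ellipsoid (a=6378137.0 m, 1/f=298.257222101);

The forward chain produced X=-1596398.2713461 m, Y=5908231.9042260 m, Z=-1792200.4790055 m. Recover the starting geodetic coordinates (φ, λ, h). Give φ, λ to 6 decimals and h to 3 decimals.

start: X=-1596398.2713, Y=5908231.9042, Z=-1792200.4790 m
→ geod (Bowring, a=6378137.000): φ=-16.42612500°, λ=105.12020100°, h=680.9980 m

φ=-16.426125°, λ=105.120201°, h=680.998 m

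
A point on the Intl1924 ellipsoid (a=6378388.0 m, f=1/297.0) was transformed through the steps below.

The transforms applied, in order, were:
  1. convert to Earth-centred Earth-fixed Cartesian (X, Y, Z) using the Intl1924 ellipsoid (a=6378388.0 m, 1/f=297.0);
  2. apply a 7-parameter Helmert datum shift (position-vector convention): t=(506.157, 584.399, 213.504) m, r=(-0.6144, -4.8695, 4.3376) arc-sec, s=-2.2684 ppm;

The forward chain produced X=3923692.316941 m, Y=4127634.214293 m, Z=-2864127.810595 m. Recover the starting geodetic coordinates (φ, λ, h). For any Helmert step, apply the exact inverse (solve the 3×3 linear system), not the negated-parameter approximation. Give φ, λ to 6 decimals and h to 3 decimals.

φ=-26.859939°, λ=46.449992°, h=20.705 m

start: X=3923692.3169, Y=4127634.2143, Z=-2864127.8106 m
→ Helmert⁻¹: X=3923214.2234, Y=4126985.2070, Z=-2864428.1383
→ geod (Bowring, a=6378388.000): φ=-26.85993900°, λ=46.44999200°, h=20.7050 m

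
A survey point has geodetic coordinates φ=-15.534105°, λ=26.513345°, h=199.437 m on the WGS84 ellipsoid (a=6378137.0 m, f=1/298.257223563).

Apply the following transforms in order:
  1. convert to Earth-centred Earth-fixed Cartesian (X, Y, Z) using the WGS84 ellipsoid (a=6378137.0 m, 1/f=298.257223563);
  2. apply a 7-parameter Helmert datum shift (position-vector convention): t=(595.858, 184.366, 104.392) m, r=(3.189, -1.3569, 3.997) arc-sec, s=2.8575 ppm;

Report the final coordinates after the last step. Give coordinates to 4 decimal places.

start: φ=-15.534105°, λ=26.513345°, h=199.437 m
→ ECEF (a=6378137.000, f=1/298.257223563): X=5500360.8729, Y=2743978.5303, Z=-1697167.0873
→ Helmert 7p (PV): X=5500930.4399, Y=2744303.5630, Z=-1696988.9372

X=5500930.4399 m, Y=2744303.5630 m, Z=-1696988.9372 m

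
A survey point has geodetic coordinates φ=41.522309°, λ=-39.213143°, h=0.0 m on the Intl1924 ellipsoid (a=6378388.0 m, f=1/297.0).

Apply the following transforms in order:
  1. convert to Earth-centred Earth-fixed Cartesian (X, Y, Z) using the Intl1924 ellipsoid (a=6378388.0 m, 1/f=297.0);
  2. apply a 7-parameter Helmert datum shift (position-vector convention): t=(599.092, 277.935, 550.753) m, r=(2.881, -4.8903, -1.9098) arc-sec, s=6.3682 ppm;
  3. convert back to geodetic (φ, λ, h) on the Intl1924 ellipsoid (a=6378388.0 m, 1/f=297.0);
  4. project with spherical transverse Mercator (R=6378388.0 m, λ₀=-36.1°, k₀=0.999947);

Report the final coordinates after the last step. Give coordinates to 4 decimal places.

E=-259024.8691 m, N=4627121.1902 m

start: φ=41.522309°, λ=-39.213143°, h=0.000 m
→ ECEF (a=6378388.000, f=1/297.0): X=3705520.3415, Y=-3023564.3134, Z=4206099.5908
→ Helmert 7p (PV): X=3706015.3133, Y=-3023398.6916, Z=4206722.7514
→ geod (Bowring, a=6378388.000): φ=41.52484530°, λ=-39.20785708°, h=621.8563 m
→ tm (R=6378388.0, λ₀=-36.1°): E=-259024.8691, N=4627121.1902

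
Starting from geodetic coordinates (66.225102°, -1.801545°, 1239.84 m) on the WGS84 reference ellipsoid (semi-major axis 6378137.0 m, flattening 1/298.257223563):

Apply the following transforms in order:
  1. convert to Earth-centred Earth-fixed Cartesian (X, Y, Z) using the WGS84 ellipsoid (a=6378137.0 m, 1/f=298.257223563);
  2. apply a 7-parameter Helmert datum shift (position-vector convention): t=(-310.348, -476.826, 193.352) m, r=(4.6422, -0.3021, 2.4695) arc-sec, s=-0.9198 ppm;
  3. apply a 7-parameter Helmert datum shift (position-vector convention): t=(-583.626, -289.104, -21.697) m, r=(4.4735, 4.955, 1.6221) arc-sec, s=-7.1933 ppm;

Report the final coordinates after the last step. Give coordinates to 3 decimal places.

X=2576991.496 m, Y=-82050.517 m, Z=5815309.309 m

start: φ=66.225102°, λ=-1.801545°, h=1239.840 m
→ ECEF (a=6378137.000, f=1/298.257223563): X=2577773.5854, Y=-81079.3777, Z=5815246.5716
→ Helmert 7p (PV): X=2577453.3199, Y=-81656.1448, Z=5815436.5254
→ Helmert 7p (PV): X=2576991.4961, Y=-82050.5171, Z=5815309.3088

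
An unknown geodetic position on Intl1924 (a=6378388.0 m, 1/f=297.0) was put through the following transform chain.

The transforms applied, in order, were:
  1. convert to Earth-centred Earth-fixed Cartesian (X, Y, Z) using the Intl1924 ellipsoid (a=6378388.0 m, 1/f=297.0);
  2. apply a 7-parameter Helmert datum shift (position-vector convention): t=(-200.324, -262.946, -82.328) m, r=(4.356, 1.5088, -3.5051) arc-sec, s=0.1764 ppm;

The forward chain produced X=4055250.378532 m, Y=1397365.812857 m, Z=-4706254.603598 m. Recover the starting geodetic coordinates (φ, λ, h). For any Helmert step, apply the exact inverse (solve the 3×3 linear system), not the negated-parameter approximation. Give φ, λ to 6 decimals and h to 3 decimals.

φ=-47.844132°, λ=19.015041°, h=1107.694 m

start: X=4055250.3785, Y=1397365.8129, Z=-4706254.6036 m
→ Helmert⁻¹: X=4055460.6625, Y=1397598.0404, Z=-4706171.2954
→ geod (Bowring, a=6378388.000): φ=-47.84413200°, λ=19.01504100°, h=1107.6940 m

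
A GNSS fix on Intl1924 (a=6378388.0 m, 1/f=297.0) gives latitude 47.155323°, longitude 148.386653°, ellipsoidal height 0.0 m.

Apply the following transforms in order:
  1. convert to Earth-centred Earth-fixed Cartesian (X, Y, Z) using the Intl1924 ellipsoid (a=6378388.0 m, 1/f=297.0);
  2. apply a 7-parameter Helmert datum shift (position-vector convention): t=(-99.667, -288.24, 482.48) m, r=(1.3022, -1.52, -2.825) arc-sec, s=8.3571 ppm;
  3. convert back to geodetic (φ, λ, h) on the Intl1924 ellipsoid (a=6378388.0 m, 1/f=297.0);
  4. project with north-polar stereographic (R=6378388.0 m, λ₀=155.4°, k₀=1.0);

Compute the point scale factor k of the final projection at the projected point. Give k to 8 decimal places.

start: φ=47.155323°, λ=148.386653°, h=0.000 m
→ ECEF (a=6378388.000, f=1/297.0): X=-3700433.5635, Y=2277710.3516, Z=4653610.2526
→ Helmert 7p (PV): X=-3700567.2532, Y=2277462.4486, Z=4654118.7338
→ geod (Bowring, a=6378388.000): φ=47.15853901°, λ=148.39036079°, h=361.8890 m
→ into stereo (λ₀=155.4°): φ=47.15853901°, λ−λ₀=-7.00963921°
scale k = 1.15390961

1.15390961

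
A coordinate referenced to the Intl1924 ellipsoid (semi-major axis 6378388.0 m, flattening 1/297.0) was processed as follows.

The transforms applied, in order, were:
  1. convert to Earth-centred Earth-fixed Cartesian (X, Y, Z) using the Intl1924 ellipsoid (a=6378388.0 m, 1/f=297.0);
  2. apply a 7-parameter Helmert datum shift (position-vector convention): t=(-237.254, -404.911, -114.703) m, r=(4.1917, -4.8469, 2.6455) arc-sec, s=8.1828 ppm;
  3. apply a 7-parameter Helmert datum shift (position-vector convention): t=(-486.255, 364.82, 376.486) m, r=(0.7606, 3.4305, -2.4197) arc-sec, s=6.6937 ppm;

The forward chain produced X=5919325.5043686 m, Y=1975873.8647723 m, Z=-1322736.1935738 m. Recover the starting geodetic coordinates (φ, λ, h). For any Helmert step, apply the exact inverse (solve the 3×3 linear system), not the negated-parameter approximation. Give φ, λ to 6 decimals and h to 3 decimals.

start: X=5919325.5044, Y=1975873.8648, Z=-1322736.1936 m
→ Helmert⁻¹: X=5919770.9625, Y=1975560.3878, Z=-1323012.6531
→ Helmert⁻¹: X=5919954.0264, Y=1975846.3150, Z=-1323066.3879
→ geod (Bowring, a=6378388.000): φ=-12.04792300°, λ=18.45696900°, h=2221.1060 m

φ=-12.047923°, λ=18.456969°, h=2221.106 m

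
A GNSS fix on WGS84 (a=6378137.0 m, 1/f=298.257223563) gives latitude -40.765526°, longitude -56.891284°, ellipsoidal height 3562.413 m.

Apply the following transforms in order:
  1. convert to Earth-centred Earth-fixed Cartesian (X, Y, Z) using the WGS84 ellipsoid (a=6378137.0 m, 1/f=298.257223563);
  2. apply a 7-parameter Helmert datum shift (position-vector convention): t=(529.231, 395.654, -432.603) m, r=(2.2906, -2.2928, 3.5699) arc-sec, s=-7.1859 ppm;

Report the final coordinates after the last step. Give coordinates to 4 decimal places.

start: φ=-40.765526°, λ=-56.891284°, h=3562.413 m
→ ECEF (a=6378137.000, f=1/298.257223563): X=2643931.5050, Y=-4054434.4096, Z=-4145062.7586
→ Helmert 7p (PV): X=2644557.9834, Y=-4053917.8305, Z=-4145481.2112

X=2644557.9834 m, Y=-4053917.8305 m, Z=-4145481.2112 m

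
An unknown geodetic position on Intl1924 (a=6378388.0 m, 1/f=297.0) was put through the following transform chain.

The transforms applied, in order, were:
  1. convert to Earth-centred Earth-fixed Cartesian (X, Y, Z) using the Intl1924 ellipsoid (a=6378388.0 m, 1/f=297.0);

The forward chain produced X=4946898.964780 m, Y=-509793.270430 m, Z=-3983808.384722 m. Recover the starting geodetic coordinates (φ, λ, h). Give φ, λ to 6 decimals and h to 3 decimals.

start: X=4946898.9648, Y=-509793.2704, Z=-3983808.3847 m
→ geod (Bowring, a=6378388.000): φ=-38.88589500°, λ=-5.88373800°, h=2035.8970 m

φ=-38.885895°, λ=-5.883738°, h=2035.897 m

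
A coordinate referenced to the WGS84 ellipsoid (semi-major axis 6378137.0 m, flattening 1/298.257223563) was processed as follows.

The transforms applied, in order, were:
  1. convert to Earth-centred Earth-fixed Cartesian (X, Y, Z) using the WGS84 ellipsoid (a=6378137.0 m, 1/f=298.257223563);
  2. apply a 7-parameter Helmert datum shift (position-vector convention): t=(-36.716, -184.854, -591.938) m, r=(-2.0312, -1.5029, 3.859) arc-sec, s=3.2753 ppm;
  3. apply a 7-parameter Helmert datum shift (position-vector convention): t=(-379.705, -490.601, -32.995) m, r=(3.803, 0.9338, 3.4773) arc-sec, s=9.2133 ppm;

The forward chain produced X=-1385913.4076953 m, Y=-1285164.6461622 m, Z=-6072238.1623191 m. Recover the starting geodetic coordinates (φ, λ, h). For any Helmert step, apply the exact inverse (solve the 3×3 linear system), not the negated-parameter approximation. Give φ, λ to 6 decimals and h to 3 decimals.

start: X=-1385913.4077, Y=-1285164.6462, Z=-6072238.1623 m
→ Helmert⁻¹: X=-1385515.1067, Y=-1284750.8063, Z=-6072131.8077
→ Helmert⁻¹: X=-1385542.1227, Y=-1284476.0334, Z=-6071522.5372
→ geod (Bowring, a=6378137.000): φ=-72.82375400°, λ=-137.16773700°, h=62.5730 m

φ=-72.823754°, λ=-137.167737°, h=62.573 m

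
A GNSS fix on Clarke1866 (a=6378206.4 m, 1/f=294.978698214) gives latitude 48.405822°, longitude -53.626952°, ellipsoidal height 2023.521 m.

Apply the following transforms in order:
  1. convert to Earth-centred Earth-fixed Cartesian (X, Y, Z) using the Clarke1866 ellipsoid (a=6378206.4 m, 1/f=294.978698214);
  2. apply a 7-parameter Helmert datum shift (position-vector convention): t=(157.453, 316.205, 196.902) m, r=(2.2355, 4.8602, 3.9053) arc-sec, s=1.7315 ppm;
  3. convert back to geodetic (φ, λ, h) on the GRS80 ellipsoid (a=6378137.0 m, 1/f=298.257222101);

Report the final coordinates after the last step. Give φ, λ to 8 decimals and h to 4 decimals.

φ=48.40465638°, λ=-53.62081926°, h=2010.8374 m

start: φ=48.405822°, λ=-53.626952°, h=2023.521 m
→ ECEF (a=6378206.400, f=1/294.978698214): X=2516598.4627, Y=-3416794.9684, Z=4748260.8572
→ Helmert 7p (PV): X=2516936.8480, Y=-3416488.4935, Z=4748369.6510
→ geod (Bowring, a=6378137.000): φ=48.40465638°, λ=-53.62081926°, h=2010.8374 m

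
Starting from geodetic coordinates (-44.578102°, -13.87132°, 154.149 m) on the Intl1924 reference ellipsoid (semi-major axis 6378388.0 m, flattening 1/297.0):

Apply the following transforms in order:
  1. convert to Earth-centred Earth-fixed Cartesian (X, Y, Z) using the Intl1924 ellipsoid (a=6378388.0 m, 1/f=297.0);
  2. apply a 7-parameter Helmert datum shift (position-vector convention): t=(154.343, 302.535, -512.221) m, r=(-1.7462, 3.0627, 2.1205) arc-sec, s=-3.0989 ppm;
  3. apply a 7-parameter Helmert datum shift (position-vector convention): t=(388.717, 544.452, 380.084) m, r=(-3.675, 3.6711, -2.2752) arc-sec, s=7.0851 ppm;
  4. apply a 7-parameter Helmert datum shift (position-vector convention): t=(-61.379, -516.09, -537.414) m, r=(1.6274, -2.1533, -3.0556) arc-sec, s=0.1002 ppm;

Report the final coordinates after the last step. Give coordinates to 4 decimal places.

start: φ=-44.578102°, λ=-13.871320°, h=154.149 m
→ ECEF (a=6378388.000, f=1/297.0): X=4418220.7023, Y=-1091052.3407, Z=-4454262.0357
→ Helmert 7p (PV): X=4418306.4317, Y=-1090738.7122, Z=-4454816.8200
→ Helmert 7p (PV): X=4418635.1341, Y=-1090330.0962, Z=-4454527.5027
→ Helmert 7p (PV): X=4418604.5487, Y=-1090876.6074, Z=-4455027.8372

X=4418604.5487 m, Y=-1090876.6074 m, Z=-4455027.8372 m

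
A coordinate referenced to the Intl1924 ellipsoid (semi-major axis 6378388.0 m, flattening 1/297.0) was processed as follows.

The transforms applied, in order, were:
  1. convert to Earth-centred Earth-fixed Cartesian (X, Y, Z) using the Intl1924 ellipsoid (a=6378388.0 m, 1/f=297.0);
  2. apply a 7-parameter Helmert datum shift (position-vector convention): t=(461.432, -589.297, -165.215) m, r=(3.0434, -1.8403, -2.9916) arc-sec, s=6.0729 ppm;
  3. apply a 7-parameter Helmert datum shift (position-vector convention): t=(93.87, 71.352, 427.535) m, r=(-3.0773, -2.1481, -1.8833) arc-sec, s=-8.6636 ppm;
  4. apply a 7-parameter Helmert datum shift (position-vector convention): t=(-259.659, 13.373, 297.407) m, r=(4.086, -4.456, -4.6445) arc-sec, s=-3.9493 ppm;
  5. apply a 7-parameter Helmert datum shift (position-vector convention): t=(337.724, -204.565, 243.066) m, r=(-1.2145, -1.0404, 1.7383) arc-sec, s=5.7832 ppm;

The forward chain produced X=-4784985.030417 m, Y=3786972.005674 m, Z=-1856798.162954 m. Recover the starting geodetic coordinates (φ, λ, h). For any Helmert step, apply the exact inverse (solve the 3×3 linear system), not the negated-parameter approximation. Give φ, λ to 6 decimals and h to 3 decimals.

start: X=-4784985.0304, Y=3786972.0057, Z=-1856798.1630 m
→ Helmert⁻¹: X=-4785272.5300, Y=3787205.9308, Z=-1856984.0531
→ Helmert⁻¹: X=-4785157.1654, Y=3787062.9750, Z=-1857260.4397
→ Helmert⁻¹: X=-4785346.4161, Y=3787008.4535, Z=-1857597.7342
→ Helmert⁻¹: X=-4785850.2890, Y=3787477.9304, Z=-1857434.4233
→ geod (Bowring, a=6378388.000): φ=-17.03482200°, λ=141.64223200°, h=3050.2450 m

φ=-17.034822°, λ=141.642232°, h=3050.245 m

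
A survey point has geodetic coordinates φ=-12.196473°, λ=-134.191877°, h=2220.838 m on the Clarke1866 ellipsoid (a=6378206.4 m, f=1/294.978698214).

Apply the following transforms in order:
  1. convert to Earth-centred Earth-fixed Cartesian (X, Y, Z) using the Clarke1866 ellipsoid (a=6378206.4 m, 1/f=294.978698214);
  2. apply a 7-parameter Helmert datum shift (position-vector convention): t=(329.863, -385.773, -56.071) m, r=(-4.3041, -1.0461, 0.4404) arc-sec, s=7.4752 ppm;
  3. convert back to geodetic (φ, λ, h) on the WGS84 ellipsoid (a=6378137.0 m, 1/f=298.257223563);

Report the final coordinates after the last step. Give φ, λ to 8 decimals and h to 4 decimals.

φ=-12.19533465°, λ=-134.18688834°, h=2384.7236 m

start: φ=-12.196473°, λ=-134.191877°, h=2220.838 m
→ ECEF (a=6378206.400, f=1/294.978698214): X=-4347832.8616, Y=-4472243.0530, Z=-1339040.1042
→ Helmert 7p (PV): X=-4347519.1595, Y=-4472699.4819, Z=-1339034.9132
→ geod (Bowring, a=6378137.000): φ=-12.19533465°, λ=-134.18688834°, h=2384.7236 m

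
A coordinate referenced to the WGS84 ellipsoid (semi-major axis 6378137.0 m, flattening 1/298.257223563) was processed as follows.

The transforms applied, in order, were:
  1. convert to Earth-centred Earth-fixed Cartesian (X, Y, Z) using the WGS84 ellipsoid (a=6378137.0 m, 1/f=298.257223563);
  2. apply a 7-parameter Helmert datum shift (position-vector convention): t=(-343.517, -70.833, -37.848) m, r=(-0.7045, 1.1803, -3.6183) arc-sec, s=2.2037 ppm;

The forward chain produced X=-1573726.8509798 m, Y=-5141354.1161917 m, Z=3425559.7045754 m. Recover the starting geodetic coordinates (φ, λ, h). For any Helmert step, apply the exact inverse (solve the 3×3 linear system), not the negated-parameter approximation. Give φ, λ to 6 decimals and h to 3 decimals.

φ=32.676519°, λ=-107.014804°, h=3235.309 m

start: X=-1573726.8510, Y=-5141354.1162, Z=3425559.7046 m
→ Helmert⁻¹: X=-1573309.2797, Y=-5141311.2524, Z=3425563.4405
→ geod (Bowring, a=6378137.000): φ=32.67651900°, λ=-107.01480400°, h=3235.3090 m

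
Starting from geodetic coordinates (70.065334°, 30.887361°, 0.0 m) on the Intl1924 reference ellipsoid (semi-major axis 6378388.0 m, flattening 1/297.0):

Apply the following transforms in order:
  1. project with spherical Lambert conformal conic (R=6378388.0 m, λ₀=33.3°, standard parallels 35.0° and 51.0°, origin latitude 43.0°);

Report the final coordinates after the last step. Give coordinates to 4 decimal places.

start: φ=70.065334°, λ=30.887361°, h=0.000 m
→ lcc (R=6378388.0, λ₀=33.3°): E=-104638.4519, N=3120404.0560

E=-104638.4519 m, N=3120404.0560 m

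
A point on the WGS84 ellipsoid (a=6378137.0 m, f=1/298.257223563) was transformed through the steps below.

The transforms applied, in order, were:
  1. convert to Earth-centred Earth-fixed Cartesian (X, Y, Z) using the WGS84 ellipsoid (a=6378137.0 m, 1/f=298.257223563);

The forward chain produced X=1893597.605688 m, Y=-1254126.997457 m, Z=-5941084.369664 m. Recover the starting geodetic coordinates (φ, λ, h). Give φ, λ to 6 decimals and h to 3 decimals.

start: X=1893597.6057, Y=-1254126.9975, Z=-5941084.3697 m
→ geod (Bowring, a=6378137.000): φ=-69.20644900°, λ=-33.51645200°, h=959.6810 m

φ=-69.206449°, λ=-33.516452°, h=959.681 m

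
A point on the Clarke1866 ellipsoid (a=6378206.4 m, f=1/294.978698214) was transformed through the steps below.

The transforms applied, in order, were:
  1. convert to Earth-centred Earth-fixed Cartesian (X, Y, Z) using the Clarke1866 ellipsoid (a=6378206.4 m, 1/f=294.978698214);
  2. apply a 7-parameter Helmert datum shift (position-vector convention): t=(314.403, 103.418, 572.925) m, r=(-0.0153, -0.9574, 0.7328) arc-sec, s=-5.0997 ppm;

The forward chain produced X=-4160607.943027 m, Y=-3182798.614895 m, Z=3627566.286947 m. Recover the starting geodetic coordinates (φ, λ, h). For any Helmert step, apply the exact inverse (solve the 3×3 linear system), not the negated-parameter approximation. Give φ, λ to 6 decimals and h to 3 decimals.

φ=34.879087°, λ=-142.585869°, h=608.330 m

start: X=-4160607.9430, Y=-3182798.6149, Z=3627566.2869 m
→ Helmert⁻¹: X=-4160938.0383, Y=-3182903.7512, Z=3627030.9360
→ geod (Bowring, a=6378206.400): φ=34.87908700°, λ=-142.58586900°, h=608.3300 m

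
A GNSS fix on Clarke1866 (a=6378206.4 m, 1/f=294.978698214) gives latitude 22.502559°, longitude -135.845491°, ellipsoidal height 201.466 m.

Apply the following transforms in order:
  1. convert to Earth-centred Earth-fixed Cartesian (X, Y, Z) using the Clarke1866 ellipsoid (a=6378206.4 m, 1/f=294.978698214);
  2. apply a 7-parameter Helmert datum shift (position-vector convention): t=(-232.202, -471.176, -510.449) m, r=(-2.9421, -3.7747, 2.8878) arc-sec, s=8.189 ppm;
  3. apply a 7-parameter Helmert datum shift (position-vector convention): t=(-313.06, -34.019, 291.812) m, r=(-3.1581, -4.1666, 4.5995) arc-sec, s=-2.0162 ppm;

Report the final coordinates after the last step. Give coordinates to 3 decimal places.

start: φ=22.502559°, λ=-135.845491°, h=201.466 m
→ ECEF (a=6378206.400, f=1/294.978698214): X=-4229948.2047, Y=-4106915.4967, Z=2425854.0845
→ Helmert 7p (PV): X=-4230201.9408, Y=-4107444.9240, Z=2425344.6713
→ Helmert 7p (PV): X=-4230463.8726, Y=-4107527.8565, Z=2425609.0310

X=-4230463.873 m, Y=-4107527.857 m, Z=2425609.031 m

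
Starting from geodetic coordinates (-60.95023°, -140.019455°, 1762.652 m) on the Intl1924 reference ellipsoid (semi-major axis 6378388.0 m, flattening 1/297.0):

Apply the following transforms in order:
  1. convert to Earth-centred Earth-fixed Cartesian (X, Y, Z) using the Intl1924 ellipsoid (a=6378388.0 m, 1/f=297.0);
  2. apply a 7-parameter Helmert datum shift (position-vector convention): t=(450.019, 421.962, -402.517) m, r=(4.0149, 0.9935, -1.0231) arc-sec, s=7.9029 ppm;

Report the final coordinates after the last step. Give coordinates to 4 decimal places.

start: φ=-60.950230°, λ=-140.019455°, h=1762.652 m
→ ECEF (a=6378388.000, f=1/297.0): X=-2380005.1269, Y=-1995684.6749, Z=-5554313.4476
→ Helmert 7p (PV): X=-2379610.5691, Y=-1995158.5650, Z=-5554787.2420

X=-2379610.5691 m, Y=-1995158.5650 m, Z=-5554787.2420 m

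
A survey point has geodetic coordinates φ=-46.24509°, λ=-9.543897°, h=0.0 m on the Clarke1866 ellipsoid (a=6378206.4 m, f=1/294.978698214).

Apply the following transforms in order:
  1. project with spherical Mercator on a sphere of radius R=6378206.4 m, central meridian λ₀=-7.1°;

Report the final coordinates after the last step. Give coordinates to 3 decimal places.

start: φ=-46.245090°, λ=-9.543897°, h=0.000 m
→ merc (R=6378206.4, λ₀=-7.1°): E=-272056.3298, N=-5819775.7550

E=-272056.330 m, N=-5819775.755 m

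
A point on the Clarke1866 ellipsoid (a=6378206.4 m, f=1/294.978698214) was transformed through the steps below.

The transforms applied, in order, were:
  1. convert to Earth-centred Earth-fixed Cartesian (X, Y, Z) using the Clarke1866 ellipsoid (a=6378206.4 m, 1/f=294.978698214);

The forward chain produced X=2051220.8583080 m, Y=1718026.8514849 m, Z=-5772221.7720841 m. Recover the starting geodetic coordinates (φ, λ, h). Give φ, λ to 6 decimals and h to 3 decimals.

start: X=2051220.8583, Y=1718026.8515, Z=-5772221.7721 m
→ geod (Bowring, a=6378206.400): φ=-65.27851400°, λ=39.94829800°, h=1814.0750 m

φ=-65.278514°, λ=39.948298°, h=1814.075 m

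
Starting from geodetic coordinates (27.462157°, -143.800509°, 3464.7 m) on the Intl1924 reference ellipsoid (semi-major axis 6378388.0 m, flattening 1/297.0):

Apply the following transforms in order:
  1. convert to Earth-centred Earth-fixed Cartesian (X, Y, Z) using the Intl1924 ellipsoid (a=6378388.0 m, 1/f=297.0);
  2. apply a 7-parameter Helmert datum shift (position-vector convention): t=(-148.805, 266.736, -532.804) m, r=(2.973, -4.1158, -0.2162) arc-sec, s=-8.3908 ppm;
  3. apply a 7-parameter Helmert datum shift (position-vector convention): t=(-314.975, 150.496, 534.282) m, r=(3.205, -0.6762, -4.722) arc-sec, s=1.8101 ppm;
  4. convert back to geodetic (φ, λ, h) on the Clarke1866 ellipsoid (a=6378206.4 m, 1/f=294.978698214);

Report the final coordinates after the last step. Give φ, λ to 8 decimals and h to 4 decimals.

φ=27.46062181°, λ=-143.80774516°, h=3748.9200 m

start: φ=27.462157°, λ=-143.800509°, h=3464.700 m
→ ECEF (a=6378388.000, f=1/297.0): X=-4572886.4108, Y=-3346784.5308, Z=2925388.4192
→ Helmert 7p (PV): X=-4573058.7262, Y=-3346527.0842, Z=2924691.5839
→ Helmert 7p (PV): X=-4573468.1788, Y=-3346323.3997, Z=2925164.1686
→ geod (Bowring, a=6378206.400): φ=27.46062181°, λ=-143.80774516°, h=3748.9200 m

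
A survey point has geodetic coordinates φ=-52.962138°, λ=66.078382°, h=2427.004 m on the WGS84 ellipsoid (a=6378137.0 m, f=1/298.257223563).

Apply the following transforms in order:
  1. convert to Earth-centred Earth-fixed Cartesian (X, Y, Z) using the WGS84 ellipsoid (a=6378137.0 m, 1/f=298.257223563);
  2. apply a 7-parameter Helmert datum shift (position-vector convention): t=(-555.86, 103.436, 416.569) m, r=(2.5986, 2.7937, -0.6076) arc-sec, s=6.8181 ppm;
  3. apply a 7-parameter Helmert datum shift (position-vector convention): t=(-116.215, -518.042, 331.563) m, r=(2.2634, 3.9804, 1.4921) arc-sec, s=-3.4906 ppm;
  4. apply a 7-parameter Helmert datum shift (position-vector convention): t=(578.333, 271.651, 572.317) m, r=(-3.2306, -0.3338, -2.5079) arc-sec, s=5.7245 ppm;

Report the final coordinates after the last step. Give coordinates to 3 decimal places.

X=1561523.465 m, Y=3520582.177 m, Z=-5068690.307 m

start: φ=-52.962138°, λ=66.078382°, h=2427.004 m
→ ECEF (a=6378137.000, f=1/298.257223563): X=1561733.6624, Y=3520665.4439, Z=-5069943.9657
→ Helmert 7p (PV): X=1561130.1525, Y=3520852.1571, Z=-5069538.7618
→ Helmert 7p (PV): X=1560885.1896, Y=3520388.7475, Z=-5069180.9938
→ Helmert 7p (PV): X=1561523.4648, Y=3520582.1767, Z=-5068690.3073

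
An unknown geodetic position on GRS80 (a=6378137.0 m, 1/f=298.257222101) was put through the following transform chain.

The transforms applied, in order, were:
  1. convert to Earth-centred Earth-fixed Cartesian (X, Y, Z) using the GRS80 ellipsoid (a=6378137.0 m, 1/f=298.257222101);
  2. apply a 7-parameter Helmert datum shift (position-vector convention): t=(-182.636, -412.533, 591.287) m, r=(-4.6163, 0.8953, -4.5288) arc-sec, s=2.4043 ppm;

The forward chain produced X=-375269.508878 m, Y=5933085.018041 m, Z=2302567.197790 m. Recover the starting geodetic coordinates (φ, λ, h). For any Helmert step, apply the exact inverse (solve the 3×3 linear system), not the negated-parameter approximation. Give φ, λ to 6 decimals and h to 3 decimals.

start: X=-375269.5089, Y=5933085.0180, Z=2302567.1978 m
→ Helmert⁻¹: X=-375226.2391, Y=5933423.5245, Z=2302101.5402
→ geod (Bowring, a=6378137.000): φ=21.29707200°, λ=93.61853300°, h=83.5670 m

φ=21.297072°, λ=93.618533°, h=83.567 m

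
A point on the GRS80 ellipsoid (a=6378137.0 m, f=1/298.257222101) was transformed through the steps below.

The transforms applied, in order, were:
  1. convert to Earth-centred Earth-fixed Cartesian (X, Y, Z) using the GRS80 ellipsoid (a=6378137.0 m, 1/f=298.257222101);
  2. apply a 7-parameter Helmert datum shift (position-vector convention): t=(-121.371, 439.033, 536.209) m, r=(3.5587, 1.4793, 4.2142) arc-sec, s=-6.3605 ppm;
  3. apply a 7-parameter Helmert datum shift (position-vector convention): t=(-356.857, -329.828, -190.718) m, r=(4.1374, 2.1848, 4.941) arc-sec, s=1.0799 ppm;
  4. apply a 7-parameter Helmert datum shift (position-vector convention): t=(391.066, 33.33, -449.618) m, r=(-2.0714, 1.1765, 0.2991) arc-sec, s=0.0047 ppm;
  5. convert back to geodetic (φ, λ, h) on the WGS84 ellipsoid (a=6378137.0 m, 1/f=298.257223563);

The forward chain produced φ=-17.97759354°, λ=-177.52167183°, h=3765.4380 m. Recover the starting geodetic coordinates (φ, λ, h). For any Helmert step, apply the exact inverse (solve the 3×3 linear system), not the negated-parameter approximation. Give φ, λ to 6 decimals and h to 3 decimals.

φ=-17.978207°, λ=-177.522397°, h=3690.272 m

start: φ=-17.977594°, λ=-177.521672°, h=3765.438 m
→ ECEF (a=6378137.000, f=1/298.257223563): X=-6066576.3347, Y=-262573.4553, Z=-1957187.9325
→ Helmert⁻¹: X=-6066956.5918, Y=-262578.3357, Z=-1956775.5471
→ Helmert⁻¹: X=-6066578.7379, Y=-262142.1494, Z=-1956641.7165
→ Helmert⁻¹: X=-6066487.2789, Y=-262492.6763, Z=-1957229.3533
→ geod (Bowring, a=6378137.000): φ=-17.97820700°, λ=-177.52239700°, h=3690.2720 m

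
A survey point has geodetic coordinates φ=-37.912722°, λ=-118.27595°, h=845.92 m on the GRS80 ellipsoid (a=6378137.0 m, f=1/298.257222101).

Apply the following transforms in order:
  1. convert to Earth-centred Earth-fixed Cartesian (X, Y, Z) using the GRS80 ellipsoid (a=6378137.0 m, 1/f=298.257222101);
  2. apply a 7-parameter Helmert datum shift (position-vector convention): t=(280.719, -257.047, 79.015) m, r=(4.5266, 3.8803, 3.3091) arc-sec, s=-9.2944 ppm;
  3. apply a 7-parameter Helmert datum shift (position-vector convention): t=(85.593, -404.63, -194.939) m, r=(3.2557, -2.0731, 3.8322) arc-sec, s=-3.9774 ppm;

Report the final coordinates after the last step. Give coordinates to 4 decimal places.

X=-2386576.5702 m, Y=-4438314.6138 m, Z=-3898536.0822 m

start: φ=-37.912722°, λ=-118.275950°, h=845.920 m
→ ECEF (a=6378137.000, f=1/298.257222101): X=-2387094.0534, Y=-4437776.2753, Z=-3898325.3758
→ Helmert 7p (PV): X=-2386793.2888, Y=-4437944.8214, Z=-3898262.6108
→ Helmert 7p (PV): X=-2386576.5702, Y=-4438314.6138, Z=-3898536.0822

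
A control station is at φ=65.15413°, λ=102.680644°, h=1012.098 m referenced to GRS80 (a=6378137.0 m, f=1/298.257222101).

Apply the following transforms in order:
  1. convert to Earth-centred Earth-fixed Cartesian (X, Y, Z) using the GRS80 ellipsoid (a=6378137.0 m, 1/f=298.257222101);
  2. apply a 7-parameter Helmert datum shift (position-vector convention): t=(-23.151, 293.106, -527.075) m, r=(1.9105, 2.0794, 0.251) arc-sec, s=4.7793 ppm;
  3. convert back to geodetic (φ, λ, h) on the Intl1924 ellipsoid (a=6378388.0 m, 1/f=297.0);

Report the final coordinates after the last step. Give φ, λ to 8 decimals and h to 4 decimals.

start: φ=65.154130°, λ=102.680644°, h=1012.098 m
→ ECEF (a=6378137.000, f=1/298.257222101): X=-590016.7701, Y=2622241.0841, Z=5765869.8021
→ Helmert 7p (PV): X=-589987.8047, Y=2622492.5988, Z=5765400.5203
→ geod (Bowring, a=6378388.000): φ=65.15104276°, λ=102.67886482°, h=510.8862 m

φ=65.15104276°, λ=102.67886482°, h=510.8862 m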